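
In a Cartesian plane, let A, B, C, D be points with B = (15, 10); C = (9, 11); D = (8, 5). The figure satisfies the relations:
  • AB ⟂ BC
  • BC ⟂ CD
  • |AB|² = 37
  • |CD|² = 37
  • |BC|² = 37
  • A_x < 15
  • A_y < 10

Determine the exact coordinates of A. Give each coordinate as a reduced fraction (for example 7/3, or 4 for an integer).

1. A_x = 14  [[AB ⟂ BC ⇒ 6x-1y-80=0] ∩ [|A−(15, 10)|²=37]]
2. A_y = 4  [[AB ⟂ BC ⇒ 6x-1y-80=0] ∩ [|A−(15, 10)|²=37]]
   so A = (14, 4)

A = (14, 4)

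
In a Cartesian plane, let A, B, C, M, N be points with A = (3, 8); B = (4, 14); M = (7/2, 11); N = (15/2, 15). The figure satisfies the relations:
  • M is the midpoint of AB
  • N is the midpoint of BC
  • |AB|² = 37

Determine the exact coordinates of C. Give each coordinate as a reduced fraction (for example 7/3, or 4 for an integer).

1. C_x = 11  [C = 2·N−B = 2·(15/2, 15)−(4, 14)]
2. C_y = 16  [C = 2·N−B = 2·(15/2, 15)−(4, 14)]
   so C = (11, 16)

C = (11, 16)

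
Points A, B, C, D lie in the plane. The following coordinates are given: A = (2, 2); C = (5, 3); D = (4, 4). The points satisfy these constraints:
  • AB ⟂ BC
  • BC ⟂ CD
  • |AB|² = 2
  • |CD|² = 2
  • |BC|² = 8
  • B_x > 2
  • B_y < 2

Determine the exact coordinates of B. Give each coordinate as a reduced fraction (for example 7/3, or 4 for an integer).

B = (3, 1)

1. B_x = 3  [[BC ⟂ CD ⇒ 1x-1y-2=0] ∩ [|B−(2, 2)|²=2]]
2. B_y = 1  [[BC ⟂ CD ⇒ 1x-1y-2=0] ∩ [|B−(2, 2)|²=2]]
   so B = (3, 1)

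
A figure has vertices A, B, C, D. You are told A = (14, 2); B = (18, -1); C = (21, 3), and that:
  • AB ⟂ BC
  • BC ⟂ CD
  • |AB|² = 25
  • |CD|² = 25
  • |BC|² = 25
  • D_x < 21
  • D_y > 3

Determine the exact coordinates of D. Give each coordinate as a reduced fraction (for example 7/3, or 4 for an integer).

1. D_x = 17  [[BC ⟂ CD ⇒ 3x+4y-75=0] ∩ [|D−(21, 3)|²=25]]
2. D_y = 6  [[BC ⟂ CD ⇒ 3x+4y-75=0] ∩ [|D−(21, 3)|²=25]]
   so D = (17, 6)

D = (17, 6)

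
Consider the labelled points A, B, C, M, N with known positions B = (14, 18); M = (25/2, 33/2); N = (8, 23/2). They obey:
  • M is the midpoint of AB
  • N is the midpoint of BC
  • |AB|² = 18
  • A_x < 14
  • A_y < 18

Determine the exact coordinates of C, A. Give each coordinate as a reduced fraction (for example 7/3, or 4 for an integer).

C = (2, 5)
A = (11, 15)

1. A_x = 11  [A = 2·M−B = 2·(25/2, 33/2)−(14, 18)]
2. A_y = 15  [A = 2·M−B = 2·(25/2, 33/2)−(14, 18)]
   so A = (11, 15)
3. C_x = 2  [C = 2·N−B = 2·(8, 23/2)−(14, 18)]
4. C_y = 5  [C = 2·N−B = 2·(8, 23/2)−(14, 18)]
   so C = (2, 5)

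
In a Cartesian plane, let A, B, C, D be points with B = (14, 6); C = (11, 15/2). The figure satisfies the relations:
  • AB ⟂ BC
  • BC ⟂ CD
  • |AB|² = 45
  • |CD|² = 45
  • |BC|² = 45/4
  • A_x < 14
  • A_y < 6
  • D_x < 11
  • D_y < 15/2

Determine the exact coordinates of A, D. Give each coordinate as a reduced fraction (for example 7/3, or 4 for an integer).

1. A_x = 11  [[AB ⟂ BC ⇒ 3x-3/2y-33=0] ∩ [|A−(14, 6)|²=45]]
2. A_y = 0  [[AB ⟂ BC ⇒ 3x-3/2y-33=0] ∩ [|A−(14, 6)|²=45]]
   so A = (11, 0)
3. D_x = 8  [[BC ⟂ CD ⇒ -3x+3/2y+87/4=0] ∩ [|D−(11, 15/2)|²=45]]
4. D_y = 3/2  [[BC ⟂ CD ⇒ -3x+3/2y+87/4=0] ∩ [|D−(11, 15/2)|²=45]]
   so D = (8, 3/2)

A = (11, 0)
D = (8, 3/2)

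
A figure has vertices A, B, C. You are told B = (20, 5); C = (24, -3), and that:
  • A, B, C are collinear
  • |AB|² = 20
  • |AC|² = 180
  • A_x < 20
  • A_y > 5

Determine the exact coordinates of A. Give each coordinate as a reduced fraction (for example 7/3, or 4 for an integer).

1. A_x = 18  [[A, B, C are collinear ⇒ 8x+4y-180=0] ∩ [|A−(20, 5)|²=20]]
2. A_y = 9  [[A, B, C are collinear ⇒ 8x+4y-180=0] ∩ [|A−(20, 5)|²=20]]
   so A = (18, 9)

A = (18, 9)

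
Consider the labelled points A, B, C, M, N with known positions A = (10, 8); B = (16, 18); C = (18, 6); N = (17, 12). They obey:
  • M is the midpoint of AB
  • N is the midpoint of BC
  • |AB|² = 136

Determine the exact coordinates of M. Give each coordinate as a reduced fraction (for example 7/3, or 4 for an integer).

M = (13, 13)

1. M_x = 13  [2·M = A+B = (10, 8)+(16, 18)]
2. M_y = 13  [2·M = A+B = (10, 8)+(16, 18)]
   so M = (13, 13)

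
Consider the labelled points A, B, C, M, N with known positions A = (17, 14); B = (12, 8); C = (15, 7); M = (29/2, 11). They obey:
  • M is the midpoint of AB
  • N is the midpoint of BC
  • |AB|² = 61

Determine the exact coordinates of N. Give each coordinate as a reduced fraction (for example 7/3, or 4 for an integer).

N = (27/2, 15/2)

1. N_x = 27/2  [2·N = B+C = (12, 8)+(15, 7)]
2. N_y = 15/2  [2·N = B+C = (12, 8)+(15, 7)]
   so N = (27/2, 15/2)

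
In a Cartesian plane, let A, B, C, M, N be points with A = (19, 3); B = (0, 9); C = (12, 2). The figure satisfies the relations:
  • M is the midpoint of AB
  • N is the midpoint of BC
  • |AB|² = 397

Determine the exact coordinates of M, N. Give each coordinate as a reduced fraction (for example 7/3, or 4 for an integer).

1. M_x = 19/2  [2·M = A+B = (19, 3)+(0, 9)]
2. M_y = 6  [2·M = A+B = (19, 3)+(0, 9)]
   so M = (19/2, 6)
3. N_x = 6  [2·N = B+C = (0, 9)+(12, 2)]
4. N_y = 11/2  [2·N = B+C = (0, 9)+(12, 2)]
   so N = (6, 11/2)

M = (19/2, 6)
N = (6, 11/2)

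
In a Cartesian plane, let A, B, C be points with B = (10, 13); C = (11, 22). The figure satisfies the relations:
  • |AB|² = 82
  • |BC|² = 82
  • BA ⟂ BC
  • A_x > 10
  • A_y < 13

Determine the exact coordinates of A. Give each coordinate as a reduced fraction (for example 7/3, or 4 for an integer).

A = (19, 12)

1. A_x = 19  [[BA ⟂ BC ⇒ 1x+9y-127=0] ∩ [|A−(10, 13)|²=82]]
2. A_y = 12  [[BA ⟂ BC ⇒ 1x+9y-127=0] ∩ [|A−(10, 13)|²=82]]
   so A = (19, 12)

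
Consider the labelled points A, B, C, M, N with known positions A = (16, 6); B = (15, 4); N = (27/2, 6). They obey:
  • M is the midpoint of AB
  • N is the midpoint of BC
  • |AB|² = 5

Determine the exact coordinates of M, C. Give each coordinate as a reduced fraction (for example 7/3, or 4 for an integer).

M = (31/2, 5)
C = (12, 8)

1. M_x = 31/2  [2·M = A+B = (16, 6)+(15, 4)]
2. M_y = 5  [2·M = A+B = (16, 6)+(15, 4)]
   so M = (31/2, 5)
3. C_x = 12  [C = 2·N−B = 2·(27/2, 6)−(15, 4)]
4. C_y = 8  [C = 2·N−B = 2·(27/2, 6)−(15, 4)]
   so C = (12, 8)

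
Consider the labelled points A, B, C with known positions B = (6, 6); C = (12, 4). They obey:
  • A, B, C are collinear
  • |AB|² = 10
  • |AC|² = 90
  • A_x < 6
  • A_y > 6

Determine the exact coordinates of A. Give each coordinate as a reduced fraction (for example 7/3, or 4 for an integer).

1. A_x = 3  [[A, B, C are collinear ⇒ 2x+6y-48=0] ∩ [|A−(6, 6)|²=10]]
2. A_y = 7  [[A, B, C are collinear ⇒ 2x+6y-48=0] ∩ [|A−(6, 6)|²=10]]
   so A = (3, 7)

A = (3, 7)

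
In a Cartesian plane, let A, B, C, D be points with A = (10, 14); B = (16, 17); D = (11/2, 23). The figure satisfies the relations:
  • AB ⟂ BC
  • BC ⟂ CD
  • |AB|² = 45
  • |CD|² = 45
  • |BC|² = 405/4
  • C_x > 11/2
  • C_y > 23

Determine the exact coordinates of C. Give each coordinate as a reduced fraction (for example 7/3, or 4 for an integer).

1. C_x = 23/2  [[AB ⟂ BC ⇒ 6x+3y-147=0] ∩ [|C−(11/2, 23)|²=45]]
2. C_y = 26  [[AB ⟂ BC ⇒ 6x+3y-147=0] ∩ [|C−(11/2, 23)|²=45]]
   so C = (23/2, 26)

C = (23/2, 26)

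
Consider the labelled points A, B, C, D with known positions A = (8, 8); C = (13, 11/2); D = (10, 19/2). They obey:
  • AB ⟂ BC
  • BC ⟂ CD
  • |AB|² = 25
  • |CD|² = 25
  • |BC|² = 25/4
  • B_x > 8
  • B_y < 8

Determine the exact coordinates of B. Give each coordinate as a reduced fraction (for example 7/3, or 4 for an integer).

1. B_x = 11  [[BC ⟂ CD ⇒ 3x-4y-17=0] ∩ [|B−(8, 8)|²=25]]
2. B_y = 4  [[BC ⟂ CD ⇒ 3x-4y-17=0] ∩ [|B−(8, 8)|²=25]]
   so B = (11, 4)

B = (11, 4)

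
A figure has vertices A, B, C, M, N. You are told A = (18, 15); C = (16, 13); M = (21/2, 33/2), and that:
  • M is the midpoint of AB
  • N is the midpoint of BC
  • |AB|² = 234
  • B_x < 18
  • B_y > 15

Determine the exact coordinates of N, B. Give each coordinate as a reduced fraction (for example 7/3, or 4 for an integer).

1. B_x = 3  [B = 2·M−A = 2·(21/2, 33/2)−(18, 15)]
2. B_y = 18  [B = 2·M−A = 2·(21/2, 33/2)−(18, 15)]
   so B = (3, 18)
3. N_x = 19/2  [2·N = B+C = (3, 18)+(16, 13)]
4. N_y = 31/2  [2·N = B+C = (3, 18)+(16, 13)]
   so N = (19/2, 31/2)

N = (19/2, 31/2)
B = (3, 18)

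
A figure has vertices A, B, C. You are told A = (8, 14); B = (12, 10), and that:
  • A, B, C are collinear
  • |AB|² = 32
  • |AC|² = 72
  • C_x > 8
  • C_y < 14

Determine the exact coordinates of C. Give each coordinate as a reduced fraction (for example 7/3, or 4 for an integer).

1. C_x = 14  [[A, B, C are collinear ⇒ 4x+4y-88=0] ∩ [|C−(8, 14)|²=72]]
2. C_y = 8  [[A, B, C are collinear ⇒ 4x+4y-88=0] ∩ [|C−(8, 14)|²=72]]
   so C = (14, 8)

C = (14, 8)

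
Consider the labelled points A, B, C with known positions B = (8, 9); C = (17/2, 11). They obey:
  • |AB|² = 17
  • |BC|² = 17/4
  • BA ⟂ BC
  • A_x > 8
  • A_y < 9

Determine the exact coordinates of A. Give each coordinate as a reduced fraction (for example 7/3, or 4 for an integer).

1. A_x = 12  [[BA ⟂ BC ⇒ 1/2x+2y-22=0] ∩ [|A−(8, 9)|²=17]]
2. A_y = 8  [[BA ⟂ BC ⇒ 1/2x+2y-22=0] ∩ [|A−(8, 9)|²=17]]
   so A = (12, 8)

A = (12, 8)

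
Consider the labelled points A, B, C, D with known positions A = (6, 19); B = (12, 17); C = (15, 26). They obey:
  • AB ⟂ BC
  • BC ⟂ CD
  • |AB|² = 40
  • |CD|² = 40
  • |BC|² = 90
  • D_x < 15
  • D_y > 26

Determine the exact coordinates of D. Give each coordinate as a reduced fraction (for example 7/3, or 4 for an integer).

1. D_x = 9  [[BC ⟂ CD ⇒ 3x+9y-279=0] ∩ [|D−(15, 26)|²=40]]
2. D_y = 28  [[BC ⟂ CD ⇒ 3x+9y-279=0] ∩ [|D−(15, 26)|²=40]]
   so D = (9, 28)

D = (9, 28)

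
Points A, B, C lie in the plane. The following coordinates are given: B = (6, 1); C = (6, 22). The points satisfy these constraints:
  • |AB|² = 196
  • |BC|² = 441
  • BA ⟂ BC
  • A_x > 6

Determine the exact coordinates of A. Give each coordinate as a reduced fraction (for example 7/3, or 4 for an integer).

A = (20, 1)

1. A_x = 20  [[BA ⟂ BC ⇒ 21y-21=0] ∩ [|A−(6, 1)|²=196]]
2. A_y = 1  [[BA ⟂ BC ⇒ 21y-21=0] ∩ [|A−(6, 1)|²=196]]
   so A = (20, 1)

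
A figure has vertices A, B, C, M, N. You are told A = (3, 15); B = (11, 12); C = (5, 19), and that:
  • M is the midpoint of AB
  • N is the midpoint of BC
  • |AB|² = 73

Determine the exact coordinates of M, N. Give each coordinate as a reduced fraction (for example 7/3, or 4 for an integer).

M = (7, 27/2)
N = (8, 31/2)

1. M_x = 7  [2·M = A+B = (3, 15)+(11, 12)]
2. M_y = 27/2  [2·M = A+B = (3, 15)+(11, 12)]
   so M = (7, 27/2)
3. N_x = 8  [2·N = B+C = (11, 12)+(5, 19)]
4. N_y = 31/2  [2·N = B+C = (11, 12)+(5, 19)]
   so N = (8, 31/2)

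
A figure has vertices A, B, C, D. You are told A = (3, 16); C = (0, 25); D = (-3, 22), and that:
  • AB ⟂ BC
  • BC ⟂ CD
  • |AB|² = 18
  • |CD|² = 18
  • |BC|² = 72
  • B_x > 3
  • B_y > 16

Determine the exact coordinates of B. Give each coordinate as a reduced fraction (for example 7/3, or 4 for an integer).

B = (6, 19)

1. B_x = 6  [[BC ⟂ CD ⇒ 3x+3y-75=0] ∩ [|B−(3, 16)|²=18]]
2. B_y = 19  [[BC ⟂ CD ⇒ 3x+3y-75=0] ∩ [|B−(3, 16)|²=18]]
   so B = (6, 19)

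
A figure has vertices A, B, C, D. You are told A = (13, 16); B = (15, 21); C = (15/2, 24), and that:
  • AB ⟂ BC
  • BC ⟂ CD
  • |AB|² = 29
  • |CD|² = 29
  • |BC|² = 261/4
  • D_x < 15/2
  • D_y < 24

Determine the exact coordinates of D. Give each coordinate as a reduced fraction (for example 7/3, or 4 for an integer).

1. D_x = 11/2  [[BC ⟂ CD ⇒ -15/2x+3y-63/4=0] ∩ [|D−(15/2, 24)|²=29]]
2. D_y = 19  [[BC ⟂ CD ⇒ -15/2x+3y-63/4=0] ∩ [|D−(15/2, 24)|²=29]]
   so D = (11/2, 19)

D = (11/2, 19)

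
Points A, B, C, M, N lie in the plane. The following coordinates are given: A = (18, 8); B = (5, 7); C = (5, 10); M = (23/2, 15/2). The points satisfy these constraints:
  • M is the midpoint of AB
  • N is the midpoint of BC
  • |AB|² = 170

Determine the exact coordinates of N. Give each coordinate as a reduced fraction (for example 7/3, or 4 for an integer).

N = (5, 17/2)

1. N_x = 5  [2·N = B+C = (5, 7)+(5, 10)]
2. N_y = 17/2  [2·N = B+C = (5, 7)+(5, 10)]
   so N = (5, 17/2)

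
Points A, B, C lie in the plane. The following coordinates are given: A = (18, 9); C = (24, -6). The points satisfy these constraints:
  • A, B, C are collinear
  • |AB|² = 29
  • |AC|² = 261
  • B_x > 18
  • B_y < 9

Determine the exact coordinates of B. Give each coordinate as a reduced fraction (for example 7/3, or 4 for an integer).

B = (20, 4)

1. B_x = 20  [[A, B, C are collinear ⇒ -15x-6y+324=0] ∩ [|B−(18, 9)|²=29]]
2. B_y = 4  [[A, B, C are collinear ⇒ -15x-6y+324=0] ∩ [|B−(18, 9)|²=29]]
   so B = (20, 4)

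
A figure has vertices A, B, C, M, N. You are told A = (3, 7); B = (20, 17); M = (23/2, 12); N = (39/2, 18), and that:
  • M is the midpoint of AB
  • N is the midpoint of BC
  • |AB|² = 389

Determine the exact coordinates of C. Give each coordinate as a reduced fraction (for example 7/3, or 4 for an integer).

C = (19, 19)

1. C_x = 19  [C = 2·N−B = 2·(39/2, 18)−(20, 17)]
2. C_y = 19  [C = 2·N−B = 2·(39/2, 18)−(20, 17)]
   so C = (19, 19)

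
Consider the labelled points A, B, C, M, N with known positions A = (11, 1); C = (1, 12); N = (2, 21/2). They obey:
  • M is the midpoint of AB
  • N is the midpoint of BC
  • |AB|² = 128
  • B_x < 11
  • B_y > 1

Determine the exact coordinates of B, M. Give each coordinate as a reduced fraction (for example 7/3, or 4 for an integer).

B = (3, 9)
M = (7, 5)

1. B_x = 3  [B = 2·N−C = 2·(2, 21/2)−(1, 12)]
2. B_y = 9  [B = 2·N−C = 2·(2, 21/2)−(1, 12)]
   so B = (3, 9)
3. M_x = 7  [2·M = A+B = (11, 1)+(3, 9)]
4. M_y = 5  [2·M = A+B = (11, 1)+(3, 9)]
   so M = (7, 5)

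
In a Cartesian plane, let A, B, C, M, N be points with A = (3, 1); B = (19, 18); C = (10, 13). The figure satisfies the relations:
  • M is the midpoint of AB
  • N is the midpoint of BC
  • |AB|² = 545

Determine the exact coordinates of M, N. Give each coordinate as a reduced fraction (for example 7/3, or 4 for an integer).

M = (11, 19/2)
N = (29/2, 31/2)

1. M_x = 11  [2·M = A+B = (3, 1)+(19, 18)]
2. M_y = 19/2  [2·M = A+B = (3, 1)+(19, 18)]
   so M = (11, 19/2)
3. N_x = 29/2  [2·N = B+C = (19, 18)+(10, 13)]
4. N_y = 31/2  [2·N = B+C = (19, 18)+(10, 13)]
   so N = (29/2, 31/2)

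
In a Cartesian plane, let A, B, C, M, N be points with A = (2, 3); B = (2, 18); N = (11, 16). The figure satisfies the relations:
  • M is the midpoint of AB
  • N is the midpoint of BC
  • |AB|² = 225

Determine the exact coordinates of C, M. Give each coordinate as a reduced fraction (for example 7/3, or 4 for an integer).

C = (20, 14)
M = (2, 21/2)

1. M_x = 2  [2·M = A+B = (2, 3)+(2, 18)]
2. M_y = 21/2  [2·M = A+B = (2, 3)+(2, 18)]
   so M = (2, 21/2)
3. C_x = 20  [C = 2·N−B = 2·(11, 16)−(2, 18)]
4. C_y = 14  [C = 2·N−B = 2·(11, 16)−(2, 18)]
   so C = (20, 14)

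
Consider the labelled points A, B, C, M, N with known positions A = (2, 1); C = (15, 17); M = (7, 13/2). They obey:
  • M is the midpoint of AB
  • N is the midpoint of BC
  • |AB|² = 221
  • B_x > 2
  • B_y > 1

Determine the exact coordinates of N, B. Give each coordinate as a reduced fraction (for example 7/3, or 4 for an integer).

N = (27/2, 29/2)
B = (12, 12)

1. B_x = 12  [B = 2·M−A = 2·(7, 13/2)−(2, 1)]
2. B_y = 12  [B = 2·M−A = 2·(7, 13/2)−(2, 1)]
   so B = (12, 12)
3. N_x = 27/2  [2·N = B+C = (12, 12)+(15, 17)]
4. N_y = 29/2  [2·N = B+C = (12, 12)+(15, 17)]
   so N = (27/2, 29/2)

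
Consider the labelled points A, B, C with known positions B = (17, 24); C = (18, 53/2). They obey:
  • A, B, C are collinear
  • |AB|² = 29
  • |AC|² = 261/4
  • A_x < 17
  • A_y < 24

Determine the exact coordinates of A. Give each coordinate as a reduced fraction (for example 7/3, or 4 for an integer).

A = (15, 19)

1. A_x = 15  [[A, B, C are collinear ⇒ -5/2x+1y+37/2=0] ∩ [|A−(17, 24)|²=29]]
2. A_y = 19  [[A, B, C are collinear ⇒ -5/2x+1y+37/2=0] ∩ [|A−(17, 24)|²=29]]
   so A = (15, 19)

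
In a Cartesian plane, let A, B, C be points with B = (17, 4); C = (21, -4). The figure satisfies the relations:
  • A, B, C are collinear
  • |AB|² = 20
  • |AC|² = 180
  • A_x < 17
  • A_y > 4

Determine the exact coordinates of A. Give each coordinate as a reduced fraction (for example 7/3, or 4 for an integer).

1. A_x = 15  [[A, B, C are collinear ⇒ 8x+4y-152=0] ∩ [|A−(17, 4)|²=20]]
2. A_y = 8  [[A, B, C are collinear ⇒ 8x+4y-152=0] ∩ [|A−(17, 4)|²=20]]
   so A = (15, 8)

A = (15, 8)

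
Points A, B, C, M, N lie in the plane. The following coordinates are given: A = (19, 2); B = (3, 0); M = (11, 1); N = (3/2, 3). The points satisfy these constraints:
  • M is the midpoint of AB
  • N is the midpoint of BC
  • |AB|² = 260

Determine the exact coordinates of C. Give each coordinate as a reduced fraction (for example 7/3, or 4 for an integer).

C = (0, 6)

1. C_x = 0  [C = 2·N−B = 2·(3/2, 3)−(3, 0)]
2. C_y = 6  [C = 2·N−B = 2·(3/2, 3)−(3, 0)]
   so C = (0, 6)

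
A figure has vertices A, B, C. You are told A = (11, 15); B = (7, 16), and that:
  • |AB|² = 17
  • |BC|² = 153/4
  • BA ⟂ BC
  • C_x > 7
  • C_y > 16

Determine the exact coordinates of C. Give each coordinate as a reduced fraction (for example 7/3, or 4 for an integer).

C = (17/2, 22)

1. C_x = 17/2  [[BA ⟂ BC ⇒ 4x-1y-12=0] ∩ [|C−(7, 16)|²=153/4]]
2. C_y = 22  [[BA ⟂ BC ⇒ 4x-1y-12=0] ∩ [|C−(7, 16)|²=153/4]]
   so C = (17/2, 22)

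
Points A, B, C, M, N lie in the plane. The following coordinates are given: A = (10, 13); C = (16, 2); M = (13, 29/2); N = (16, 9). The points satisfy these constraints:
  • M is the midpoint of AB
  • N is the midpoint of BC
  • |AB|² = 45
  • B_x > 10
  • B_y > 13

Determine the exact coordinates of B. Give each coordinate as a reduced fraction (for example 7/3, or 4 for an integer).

1. B_x = 16  [B = 2·M−A = 2·(13, 29/2)−(10, 13)]
2. B_y = 16  [B = 2·M−A = 2·(13, 29/2)−(10, 13)]
   so B = (16, 16)

B = (16, 16)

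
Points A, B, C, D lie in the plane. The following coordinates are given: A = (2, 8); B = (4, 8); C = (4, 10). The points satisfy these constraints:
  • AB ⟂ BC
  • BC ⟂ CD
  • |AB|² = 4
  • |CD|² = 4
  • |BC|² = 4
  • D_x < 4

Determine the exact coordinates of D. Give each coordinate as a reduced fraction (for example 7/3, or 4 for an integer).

D = (2, 10)

1. D_x = 2  [[BC ⟂ CD ⇒ 2y-20=0] ∩ [|D−(4, 10)|²=4]]
2. D_y = 10  [[BC ⟂ CD ⇒ 2y-20=0] ∩ [|D−(4, 10)|²=4]]
   so D = (2, 10)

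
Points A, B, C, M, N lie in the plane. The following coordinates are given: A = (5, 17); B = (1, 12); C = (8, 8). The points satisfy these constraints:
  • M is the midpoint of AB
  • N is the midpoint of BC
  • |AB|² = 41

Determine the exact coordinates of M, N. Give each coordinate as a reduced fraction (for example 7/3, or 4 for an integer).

M = (3, 29/2)
N = (9/2, 10)

1. M_x = 3  [2·M = A+B = (5, 17)+(1, 12)]
2. M_y = 29/2  [2·M = A+B = (5, 17)+(1, 12)]
   so M = (3, 29/2)
3. N_x = 9/2  [2·N = B+C = (1, 12)+(8, 8)]
4. N_y = 10  [2·N = B+C = (1, 12)+(8, 8)]
   so N = (9/2, 10)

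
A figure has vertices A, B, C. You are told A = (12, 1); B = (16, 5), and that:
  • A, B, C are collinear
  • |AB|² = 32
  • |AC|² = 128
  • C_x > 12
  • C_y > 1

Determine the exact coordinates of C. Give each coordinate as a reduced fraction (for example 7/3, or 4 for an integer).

C = (20, 9)

1. C_x = 20  [[A, B, C are collinear ⇒ -4x+4y+44=0] ∩ [|C−(12, 1)|²=128]]
2. C_y = 9  [[A, B, C are collinear ⇒ -4x+4y+44=0] ∩ [|C−(12, 1)|²=128]]
   so C = (20, 9)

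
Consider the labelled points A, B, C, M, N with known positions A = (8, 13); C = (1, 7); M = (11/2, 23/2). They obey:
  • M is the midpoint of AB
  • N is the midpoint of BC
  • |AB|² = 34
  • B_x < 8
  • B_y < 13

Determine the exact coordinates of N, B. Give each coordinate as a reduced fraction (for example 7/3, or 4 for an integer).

1. B_x = 3  [B = 2·M−A = 2·(11/2, 23/2)−(8, 13)]
2. B_y = 10  [B = 2·M−A = 2·(11/2, 23/2)−(8, 13)]
   so B = (3, 10)
3. N_x = 2  [2·N = B+C = (3, 10)+(1, 7)]
4. N_y = 17/2  [2·N = B+C = (3, 10)+(1, 7)]
   so N = (2, 17/2)

N = (2, 17/2)
B = (3, 10)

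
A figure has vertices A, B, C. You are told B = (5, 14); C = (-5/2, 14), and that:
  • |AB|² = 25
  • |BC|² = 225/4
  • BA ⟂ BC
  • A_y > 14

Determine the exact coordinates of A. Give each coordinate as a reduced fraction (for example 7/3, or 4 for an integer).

1. A_x = 5  [[BA ⟂ BC ⇒ -15/2x+75/2=0] ∩ [|A−(5, 14)|²=25]]
2. A_y = 19  [[BA ⟂ BC ⇒ -15/2x+75/2=0] ∩ [|A−(5, 14)|²=25]]
   so A = (5, 19)

A = (5, 19)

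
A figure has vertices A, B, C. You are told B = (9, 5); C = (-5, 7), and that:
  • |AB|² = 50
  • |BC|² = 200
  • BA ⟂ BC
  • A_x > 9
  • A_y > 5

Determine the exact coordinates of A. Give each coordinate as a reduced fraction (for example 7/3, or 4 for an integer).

1. A_x = 10  [[BA ⟂ BC ⇒ -14x+2y+116=0] ∩ [|A−(9, 5)|²=50]]
2. A_y = 12  [[BA ⟂ BC ⇒ -14x+2y+116=0] ∩ [|A−(9, 5)|²=50]]
   so A = (10, 12)

A = (10, 12)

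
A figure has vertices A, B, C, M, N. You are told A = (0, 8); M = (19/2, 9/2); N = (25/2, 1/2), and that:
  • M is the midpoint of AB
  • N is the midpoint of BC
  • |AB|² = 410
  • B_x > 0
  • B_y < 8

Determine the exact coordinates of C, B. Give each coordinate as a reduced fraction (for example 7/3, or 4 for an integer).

C = (6, 0)
B = (19, 1)

1. B_x = 19  [B = 2·M−A = 2·(19/2, 9/2)−(0, 8)]
2. B_y = 1  [B = 2·M−A = 2·(19/2, 9/2)−(0, 8)]
   so B = (19, 1)
3. C_x = 6  [C = 2·N−B = 2·(25/2, 1/2)−(19, 1)]
4. C_y = 0  [C = 2·N−B = 2·(25/2, 1/2)−(19, 1)]
   so C = (6, 0)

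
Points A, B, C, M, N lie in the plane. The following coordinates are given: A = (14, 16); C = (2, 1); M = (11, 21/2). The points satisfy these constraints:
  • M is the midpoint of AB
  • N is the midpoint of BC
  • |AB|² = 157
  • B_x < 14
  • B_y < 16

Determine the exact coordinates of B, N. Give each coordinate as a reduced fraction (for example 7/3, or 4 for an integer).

1. B_x = 8  [B = 2·M−A = 2·(11, 21/2)−(14, 16)]
2. B_y = 5  [B = 2·M−A = 2·(11, 21/2)−(14, 16)]
   so B = (8, 5)
3. N_x = 5  [2·N = B+C = (8, 5)+(2, 1)]
4. N_y = 3  [2·N = B+C = (8, 5)+(2, 1)]
   so N = (5, 3)

B = (8, 5)
N = (5, 3)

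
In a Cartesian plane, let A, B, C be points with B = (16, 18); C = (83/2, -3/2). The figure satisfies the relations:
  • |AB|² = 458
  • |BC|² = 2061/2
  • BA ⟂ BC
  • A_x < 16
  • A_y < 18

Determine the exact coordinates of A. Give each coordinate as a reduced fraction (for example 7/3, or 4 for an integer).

A = (3, 1)

1. A_x = 3  [[BA ⟂ BC ⇒ 51/2x-39/2y-57=0] ∩ [|A−(16, 18)|²=458]]
2. A_y = 1  [[BA ⟂ BC ⇒ 51/2x-39/2y-57=0] ∩ [|A−(16, 18)|²=458]]
   so A = (3, 1)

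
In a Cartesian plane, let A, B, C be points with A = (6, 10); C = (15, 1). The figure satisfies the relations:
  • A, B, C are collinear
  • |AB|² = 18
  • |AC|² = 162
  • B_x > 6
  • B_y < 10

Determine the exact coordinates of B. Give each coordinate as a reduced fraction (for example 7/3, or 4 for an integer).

1. B_x = 9  [[A, B, C are collinear ⇒ -9x-9y+144=0] ∩ [|B−(6, 10)|²=18]]
2. B_y = 7  [[A, B, C are collinear ⇒ -9x-9y+144=0] ∩ [|B−(6, 10)|²=18]]
   so B = (9, 7)

B = (9, 7)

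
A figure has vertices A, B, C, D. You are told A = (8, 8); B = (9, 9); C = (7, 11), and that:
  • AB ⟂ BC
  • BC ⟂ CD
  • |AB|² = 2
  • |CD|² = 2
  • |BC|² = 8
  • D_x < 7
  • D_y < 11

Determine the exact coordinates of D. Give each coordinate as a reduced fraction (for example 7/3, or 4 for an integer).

1. D_x = 6  [[BC ⟂ CD ⇒ -2x+2y-8=0] ∩ [|D−(7, 11)|²=2]]
2. D_y = 10  [[BC ⟂ CD ⇒ -2x+2y-8=0] ∩ [|D−(7, 11)|²=2]]
   so D = (6, 10)

D = (6, 10)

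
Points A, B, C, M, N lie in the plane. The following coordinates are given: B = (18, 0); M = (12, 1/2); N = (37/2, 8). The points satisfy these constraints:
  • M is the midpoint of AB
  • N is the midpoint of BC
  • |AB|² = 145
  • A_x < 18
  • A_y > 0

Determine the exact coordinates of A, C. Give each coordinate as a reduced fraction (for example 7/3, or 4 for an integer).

A = (6, 1)
C = (19, 16)

1. A_x = 6  [A = 2·M−B = 2·(12, 1/2)−(18, 0)]
2. A_y = 1  [A = 2·M−B = 2·(12, 1/2)−(18, 0)]
   so A = (6, 1)
3. C_x = 19  [C = 2·N−B = 2·(37/2, 8)−(18, 0)]
4. C_y = 16  [C = 2·N−B = 2·(37/2, 8)−(18, 0)]
   so C = (19, 16)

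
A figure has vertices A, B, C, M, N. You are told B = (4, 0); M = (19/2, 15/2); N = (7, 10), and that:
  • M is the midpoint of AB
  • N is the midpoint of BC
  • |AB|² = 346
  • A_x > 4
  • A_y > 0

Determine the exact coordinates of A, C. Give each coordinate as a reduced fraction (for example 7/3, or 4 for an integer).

A = (15, 15)
C = (10, 20)

1. A_x = 15  [A = 2·M−B = 2·(19/2, 15/2)−(4, 0)]
2. A_y = 15  [A = 2·M−B = 2·(19/2, 15/2)−(4, 0)]
   so A = (15, 15)
3. C_x = 10  [C = 2·N−B = 2·(7, 10)−(4, 0)]
4. C_y = 20  [C = 2·N−B = 2·(7, 10)−(4, 0)]
   so C = (10, 20)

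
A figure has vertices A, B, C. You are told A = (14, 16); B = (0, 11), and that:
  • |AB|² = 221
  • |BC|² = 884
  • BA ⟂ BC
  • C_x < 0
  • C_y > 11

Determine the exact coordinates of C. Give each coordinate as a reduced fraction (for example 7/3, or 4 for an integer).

1. C_x = -10  [[BA ⟂ BC ⇒ 14x+5y-55=0] ∩ [|C−(0, 11)|²=884]]
2. C_y = 39  [[BA ⟂ BC ⇒ 14x+5y-55=0] ∩ [|C−(0, 11)|²=884]]
   so C = (-10, 39)

C = (-10, 39)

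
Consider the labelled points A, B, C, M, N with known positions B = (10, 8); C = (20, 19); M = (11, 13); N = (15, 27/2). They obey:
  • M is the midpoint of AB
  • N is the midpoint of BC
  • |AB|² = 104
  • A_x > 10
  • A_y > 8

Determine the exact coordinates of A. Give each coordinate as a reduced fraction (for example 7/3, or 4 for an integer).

1. A_x = 12  [A = 2·M−B = 2·(11, 13)−(10, 8)]
2. A_y = 18  [A = 2·M−B = 2·(11, 13)−(10, 8)]
   so A = (12, 18)

A = (12, 18)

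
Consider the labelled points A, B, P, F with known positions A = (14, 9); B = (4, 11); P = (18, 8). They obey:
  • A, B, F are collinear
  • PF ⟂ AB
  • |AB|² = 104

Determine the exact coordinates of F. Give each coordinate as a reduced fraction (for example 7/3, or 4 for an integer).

1. F_x = 469/26  [[A, B, F are collinear ⇒ -2x-10y+118=0] ∩ [PF ⟂ AB ⇒ -10x+2y+164=0]]
2. F_y = 213/26  [[A, B, F are collinear ⇒ -2x-10y+118=0] ∩ [PF ⟂ AB ⇒ -10x+2y+164=0]]
   so F = (469/26, 213/26)

F = (469/26, 213/26)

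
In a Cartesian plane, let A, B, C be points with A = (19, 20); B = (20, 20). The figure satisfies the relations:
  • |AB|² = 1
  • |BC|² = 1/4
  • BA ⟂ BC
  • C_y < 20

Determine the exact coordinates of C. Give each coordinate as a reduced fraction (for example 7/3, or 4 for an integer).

1. C_x = 20  [[BA ⟂ BC ⇒ -1x+20=0] ∩ [|C−(20, 20)|²=1/4]]
2. C_y = 39/2  [[BA ⟂ BC ⇒ -1x+20=0] ∩ [|C−(20, 20)|²=1/4]]
   so C = (20, 39/2)

C = (20, 39/2)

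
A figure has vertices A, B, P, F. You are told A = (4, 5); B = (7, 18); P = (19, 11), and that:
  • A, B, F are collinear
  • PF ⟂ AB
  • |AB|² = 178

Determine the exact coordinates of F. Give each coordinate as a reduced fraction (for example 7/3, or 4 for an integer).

F = (1081/178, 2489/178)

1. F_x = 1081/178  [[A, B, F are collinear ⇒ -13x+3y+37=0] ∩ [PF ⟂ AB ⇒ 3x+13y-200=0]]
2. F_y = 2489/178  [[A, B, F are collinear ⇒ -13x+3y+37=0] ∩ [PF ⟂ AB ⇒ 3x+13y-200=0]]
   so F = (1081/178, 2489/178)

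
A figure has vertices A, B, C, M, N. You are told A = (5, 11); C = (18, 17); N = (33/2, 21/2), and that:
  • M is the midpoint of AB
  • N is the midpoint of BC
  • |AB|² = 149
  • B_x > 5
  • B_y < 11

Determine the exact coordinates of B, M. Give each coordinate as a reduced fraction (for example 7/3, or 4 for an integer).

1. B_x = 15  [B = 2·N−C = 2·(33/2, 21/2)−(18, 17)]
2. B_y = 4  [B = 2·N−C = 2·(33/2, 21/2)−(18, 17)]
   so B = (15, 4)
3. M_x = 10  [2·M = A+B = (5, 11)+(15, 4)]
4. M_y = 15/2  [2·M = A+B = (5, 11)+(15, 4)]
   so M = (10, 15/2)

B = (15, 4)
M = (10, 15/2)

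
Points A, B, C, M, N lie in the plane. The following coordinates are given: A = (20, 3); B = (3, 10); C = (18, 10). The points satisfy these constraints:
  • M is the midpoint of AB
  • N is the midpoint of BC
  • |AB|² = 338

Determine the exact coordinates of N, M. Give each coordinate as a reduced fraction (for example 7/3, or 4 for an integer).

N = (21/2, 10)
M = (23/2, 13/2)

1. M_x = 23/2  [2·M = A+B = (20, 3)+(3, 10)]
2. M_y = 13/2  [2·M = A+B = (20, 3)+(3, 10)]
   so M = (23/2, 13/2)
3. N_x = 21/2  [2·N = B+C = (3, 10)+(18, 10)]
4. N_y = 10  [2·N = B+C = (3, 10)+(18, 10)]
   so N = (21/2, 10)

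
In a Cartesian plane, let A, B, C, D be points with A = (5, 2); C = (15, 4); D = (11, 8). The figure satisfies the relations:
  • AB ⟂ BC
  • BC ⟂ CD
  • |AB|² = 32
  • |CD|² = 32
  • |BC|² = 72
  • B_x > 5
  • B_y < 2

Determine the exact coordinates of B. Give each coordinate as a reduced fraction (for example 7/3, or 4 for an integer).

B = (9, -2)

1. B_x = 9  [[BC ⟂ CD ⇒ 4x-4y-44=0] ∩ [|B−(5, 2)|²=32]]
2. B_y = -2  [[BC ⟂ CD ⇒ 4x-4y-44=0] ∩ [|B−(5, 2)|²=32]]
   so B = (9, -2)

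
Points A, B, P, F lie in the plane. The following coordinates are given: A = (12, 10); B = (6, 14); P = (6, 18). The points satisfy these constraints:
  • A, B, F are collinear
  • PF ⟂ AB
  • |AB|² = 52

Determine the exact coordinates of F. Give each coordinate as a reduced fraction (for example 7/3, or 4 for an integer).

1. F_x = 54/13  [[A, B, F are collinear ⇒ -4x-6y+108=0] ∩ [PF ⟂ AB ⇒ -6x+4y-36=0]]
2. F_y = 198/13  [[A, B, F are collinear ⇒ -4x-6y+108=0] ∩ [PF ⟂ AB ⇒ -6x+4y-36=0]]
   so F = (54/13, 198/13)

F = (54/13, 198/13)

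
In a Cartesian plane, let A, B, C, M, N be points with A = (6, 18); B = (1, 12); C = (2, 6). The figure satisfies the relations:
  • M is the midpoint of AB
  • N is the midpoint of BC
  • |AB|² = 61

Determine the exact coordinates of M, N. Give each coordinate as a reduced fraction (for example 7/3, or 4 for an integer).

M = (7/2, 15)
N = (3/2, 9)

1. M_x = 7/2  [2·M = A+B = (6, 18)+(1, 12)]
2. M_y = 15  [2·M = A+B = (6, 18)+(1, 12)]
   so M = (7/2, 15)
3. N_x = 3/2  [2·N = B+C = (1, 12)+(2, 6)]
4. N_y = 9  [2·N = B+C = (1, 12)+(2, 6)]
   so N = (3/2, 9)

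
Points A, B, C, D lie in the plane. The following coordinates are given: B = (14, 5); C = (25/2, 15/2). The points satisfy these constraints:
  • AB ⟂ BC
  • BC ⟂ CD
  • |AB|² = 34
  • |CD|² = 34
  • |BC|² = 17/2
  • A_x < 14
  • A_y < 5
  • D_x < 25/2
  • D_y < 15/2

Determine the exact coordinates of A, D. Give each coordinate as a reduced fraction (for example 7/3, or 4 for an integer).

1. A_x = 9  [[AB ⟂ BC ⇒ 3/2x-5/2y-17/2=0] ∩ [|A−(14, 5)|²=34]]
2. A_y = 2  [[AB ⟂ BC ⇒ 3/2x-5/2y-17/2=0] ∩ [|A−(14, 5)|²=34]]
   so A = (9, 2)
3. D_x = 15/2  [[BC ⟂ CD ⇒ -3/2x+5/2y=0] ∩ [|D−(25/2, 15/2)|²=34]]
4. D_y = 9/2  [[BC ⟂ CD ⇒ -3/2x+5/2y=0] ∩ [|D−(25/2, 15/2)|²=34]]
   so D = (15/2, 9/2)

A = (9, 2)
D = (15/2, 9/2)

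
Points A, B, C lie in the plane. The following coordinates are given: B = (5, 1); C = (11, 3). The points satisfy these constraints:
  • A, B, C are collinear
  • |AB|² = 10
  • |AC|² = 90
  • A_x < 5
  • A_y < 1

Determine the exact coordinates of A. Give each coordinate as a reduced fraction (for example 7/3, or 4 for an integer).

A = (2, 0)

1. A_x = 2  [[A, B, C are collinear ⇒ -2x+6y+4=0] ∩ [|A−(5, 1)|²=10]]
2. A_y = 0  [[A, B, C are collinear ⇒ -2x+6y+4=0] ∩ [|A−(5, 1)|²=10]]
   so A = (2, 0)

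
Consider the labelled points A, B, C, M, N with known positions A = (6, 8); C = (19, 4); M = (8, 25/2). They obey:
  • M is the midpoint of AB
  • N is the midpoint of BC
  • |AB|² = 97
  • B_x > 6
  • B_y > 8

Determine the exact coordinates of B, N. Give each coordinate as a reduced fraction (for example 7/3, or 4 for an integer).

1. B_x = 10  [B = 2·M−A = 2·(8, 25/2)−(6, 8)]
2. B_y = 17  [B = 2·M−A = 2·(8, 25/2)−(6, 8)]
   so B = (10, 17)
3. N_x = 29/2  [2·N = B+C = (10, 17)+(19, 4)]
4. N_y = 21/2  [2·N = B+C = (10, 17)+(19, 4)]
   so N = (29/2, 21/2)

B = (10, 17)
N = (29/2, 21/2)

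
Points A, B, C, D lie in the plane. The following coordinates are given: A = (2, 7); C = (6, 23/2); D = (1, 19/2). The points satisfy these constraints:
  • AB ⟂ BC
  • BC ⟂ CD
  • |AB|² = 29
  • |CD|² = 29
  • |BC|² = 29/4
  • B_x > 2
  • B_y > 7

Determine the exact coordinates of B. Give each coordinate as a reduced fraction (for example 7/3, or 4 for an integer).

B = (7, 9)

1. B_x = 7  [[BC ⟂ CD ⇒ 5x+2y-53=0] ∩ [|B−(2, 7)|²=29]]
2. B_y = 9  [[BC ⟂ CD ⇒ 5x+2y-53=0] ∩ [|B−(2, 7)|²=29]]
   so B = (7, 9)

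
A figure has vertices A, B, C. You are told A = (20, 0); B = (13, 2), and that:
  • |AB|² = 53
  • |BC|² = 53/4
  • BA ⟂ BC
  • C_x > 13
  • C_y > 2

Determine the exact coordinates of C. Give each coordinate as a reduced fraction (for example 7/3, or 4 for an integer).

C = (14, 11/2)

1. C_x = 14  [[BA ⟂ BC ⇒ 7x-2y-87=0] ∩ [|C−(13, 2)|²=53/4]]
2. C_y = 11/2  [[BA ⟂ BC ⇒ 7x-2y-87=0] ∩ [|C−(13, 2)|²=53/4]]
   so C = (14, 11/2)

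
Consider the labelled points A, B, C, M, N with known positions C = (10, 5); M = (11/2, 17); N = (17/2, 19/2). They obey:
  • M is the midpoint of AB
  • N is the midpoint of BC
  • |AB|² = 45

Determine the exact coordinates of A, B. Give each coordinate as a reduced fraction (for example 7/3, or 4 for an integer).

A = (4, 20)
B = (7, 14)

1. B_x = 7  [B = 2·N−C = 2·(17/2, 19/2)−(10, 5)]
2. B_y = 14  [B = 2·N−C = 2·(17/2, 19/2)−(10, 5)]
   so B = (7, 14)
3. A_x = 4  [A = 2·M−B = 2·(11/2, 17)−(7, 14)]
4. A_y = 20  [A = 2·M−B = 2·(11/2, 17)−(7, 14)]
   so A = (4, 20)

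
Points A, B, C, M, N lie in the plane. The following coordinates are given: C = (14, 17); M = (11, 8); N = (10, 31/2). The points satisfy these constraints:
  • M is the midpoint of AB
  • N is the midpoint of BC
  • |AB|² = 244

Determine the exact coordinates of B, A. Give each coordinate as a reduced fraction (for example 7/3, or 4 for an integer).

1. B_x = 6  [B = 2·N−C = 2·(10, 31/2)−(14, 17)]
2. B_y = 14  [B = 2·N−C = 2·(10, 31/2)−(14, 17)]
   so B = (6, 14)
3. A_x = 16  [A = 2·M−B = 2·(11, 8)−(6, 14)]
4. A_y = 2  [A = 2·M−B = 2·(11, 8)−(6, 14)]
   so A = (16, 2)

B = (6, 14)
A = (16, 2)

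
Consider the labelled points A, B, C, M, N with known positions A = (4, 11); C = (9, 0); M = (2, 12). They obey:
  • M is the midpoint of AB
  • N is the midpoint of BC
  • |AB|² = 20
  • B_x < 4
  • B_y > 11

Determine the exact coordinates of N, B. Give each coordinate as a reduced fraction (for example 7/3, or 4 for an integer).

1. B_x = 0  [B = 2·M−A = 2·(2, 12)−(4, 11)]
2. B_y = 13  [B = 2·M−A = 2·(2, 12)−(4, 11)]
   so B = (0, 13)
3. N_x = 9/2  [2·N = B+C = (0, 13)+(9, 0)]
4. N_y = 13/2  [2·N = B+C = (0, 13)+(9, 0)]
   so N = (9/2, 13/2)

N = (9/2, 13/2)
B = (0, 13)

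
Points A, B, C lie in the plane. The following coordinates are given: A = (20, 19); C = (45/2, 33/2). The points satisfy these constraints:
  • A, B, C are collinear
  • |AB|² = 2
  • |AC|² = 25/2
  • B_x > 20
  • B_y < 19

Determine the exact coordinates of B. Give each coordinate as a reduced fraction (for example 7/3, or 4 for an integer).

1. B_x = 21  [[A, B, C are collinear ⇒ -5/2x-5/2y+195/2=0] ∩ [|B−(20, 19)|²=2]]
2. B_y = 18  [[A, B, C are collinear ⇒ -5/2x-5/2y+195/2=0] ∩ [|B−(20, 19)|²=2]]
   so B = (21, 18)

B = (21, 18)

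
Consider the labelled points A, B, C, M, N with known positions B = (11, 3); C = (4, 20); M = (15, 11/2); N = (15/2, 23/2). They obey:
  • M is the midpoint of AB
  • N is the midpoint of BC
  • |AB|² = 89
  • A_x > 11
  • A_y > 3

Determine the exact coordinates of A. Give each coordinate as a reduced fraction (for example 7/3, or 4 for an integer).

1. A_x = 19  [A = 2·M−B = 2·(15, 11/2)−(11, 3)]
2. A_y = 8  [A = 2·M−B = 2·(15, 11/2)−(11, 3)]
   so A = (19, 8)

A = (19, 8)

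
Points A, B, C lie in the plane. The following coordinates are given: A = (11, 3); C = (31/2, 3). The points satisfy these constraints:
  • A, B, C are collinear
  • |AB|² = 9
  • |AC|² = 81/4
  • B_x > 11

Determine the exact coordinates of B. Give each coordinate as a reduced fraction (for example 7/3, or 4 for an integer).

1. B_x = 14  [[A, B, C are collinear ⇒ -9/2y+27/2=0] ∩ [|B−(11, 3)|²=9]]
2. B_y = 3  [[A, B, C are collinear ⇒ -9/2y+27/2=0] ∩ [|B−(11, 3)|²=9]]
   so B = (14, 3)

B = (14, 3)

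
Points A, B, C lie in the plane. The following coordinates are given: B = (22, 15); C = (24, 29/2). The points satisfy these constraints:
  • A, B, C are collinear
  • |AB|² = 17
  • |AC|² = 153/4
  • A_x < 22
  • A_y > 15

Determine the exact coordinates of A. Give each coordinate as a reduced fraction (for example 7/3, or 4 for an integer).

A = (18, 16)

1. A_x = 18  [[A, B, C are collinear ⇒ 1/2x+2y-41=0] ∩ [|A−(22, 15)|²=17]]
2. A_y = 16  [[A, B, C are collinear ⇒ 1/2x+2y-41=0] ∩ [|A−(22, 15)|²=17]]
   so A = (18, 16)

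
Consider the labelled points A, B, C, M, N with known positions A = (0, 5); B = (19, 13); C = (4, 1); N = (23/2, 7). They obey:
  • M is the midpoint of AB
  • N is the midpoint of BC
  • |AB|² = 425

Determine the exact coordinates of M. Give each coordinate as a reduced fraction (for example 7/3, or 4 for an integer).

1. M_x = 19/2  [2·M = A+B = (0, 5)+(19, 13)]
2. M_y = 9  [2·M = A+B = (0, 5)+(19, 13)]
   so M = (19/2, 9)

M = (19/2, 9)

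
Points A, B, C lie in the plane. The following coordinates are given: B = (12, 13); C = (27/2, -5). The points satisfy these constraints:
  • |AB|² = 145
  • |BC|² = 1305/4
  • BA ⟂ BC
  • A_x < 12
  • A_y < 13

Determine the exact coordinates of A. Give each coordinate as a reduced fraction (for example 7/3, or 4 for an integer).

A = (0, 12)

1. A_x = 0  [[BA ⟂ BC ⇒ 3/2x-18y+216=0] ∩ [|A−(12, 13)|²=145]]
2. A_y = 12  [[BA ⟂ BC ⇒ 3/2x-18y+216=0] ∩ [|A−(12, 13)|²=145]]
   so A = (0, 12)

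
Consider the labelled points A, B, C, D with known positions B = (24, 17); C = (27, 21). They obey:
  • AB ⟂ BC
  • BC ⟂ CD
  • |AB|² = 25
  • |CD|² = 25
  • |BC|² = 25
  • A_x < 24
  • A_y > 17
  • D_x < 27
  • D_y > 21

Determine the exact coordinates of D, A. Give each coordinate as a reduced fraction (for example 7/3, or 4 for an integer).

D = (23, 24)
A = (20, 20)

1. D_x = 23  [[BC ⟂ CD ⇒ 3x+4y-165=0] ∩ [|D−(27, 21)|²=25]]
2. D_y = 24  [[BC ⟂ CD ⇒ 3x+4y-165=0] ∩ [|D−(27, 21)|²=25]]
   so D = (23, 24)
3. A_x = 20  [[AB ⟂ BC ⇒ -3x-4y+140=0] ∩ [|A−(24, 17)|²=25]]
4. A_y = 20  [[AB ⟂ BC ⇒ -3x-4y+140=0] ∩ [|A−(24, 17)|²=25]]
   so A = (20, 20)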